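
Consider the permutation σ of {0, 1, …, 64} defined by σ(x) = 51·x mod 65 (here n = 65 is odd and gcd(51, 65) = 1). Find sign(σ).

+1

Orbit of 51 under x↦51x: [51, 1]… (length divides ord_65(51)).
Cycle lengths of π_51 on ℤ/65ℤ: [2, 2, 2, 2, 2, 2, 2, 2, 2, 2, 2, 2, 2, 2, 2, 2, 2, 2, 2, 2, 2, 2, 2, 2, 2, 2, 2, 2, 2, 2, 1, 1, 1, 1, 1]; 35 cycles in total.
sign(π) = (−1)^{n − #cycles} = (−1)^{65−35} = (−1)^30 = +1.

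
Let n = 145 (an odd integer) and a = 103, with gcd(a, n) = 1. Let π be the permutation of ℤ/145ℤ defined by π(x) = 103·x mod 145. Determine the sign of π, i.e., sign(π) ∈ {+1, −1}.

-1

Orbit of 141 under x↦103x: [141, 23, 49, 117, 16, 53, 94]… (length divides ord_145(103)).
Cycle lengths of π_103 on ℤ/145ℤ: [28, 28, 28, 28, 7, 7, 7, 7, 4, 1]; 10 cycles in total.
With 10 cycles on 145 points, sign = (−1)^{145−10} = -1.
Via Zolotarev, sign(π_{103}) = (103|145) = -1.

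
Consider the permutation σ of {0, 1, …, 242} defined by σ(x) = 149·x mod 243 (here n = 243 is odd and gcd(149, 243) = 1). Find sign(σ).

-1

Orbit of 91 under x↦149x: [91, 194, 232, 62, 4, 110, 109]… (length divides ord_243(149)).
Decompose π into cycles: lengths [162, 54, 18, 6, 2, 1] (6 cycles, including the fixed point 0).
With 6 cycles on 243 points, sign = (−1)^{243−6} = -1.
Via Zolotarev, sign(π_{149}) = (149|243) = -1.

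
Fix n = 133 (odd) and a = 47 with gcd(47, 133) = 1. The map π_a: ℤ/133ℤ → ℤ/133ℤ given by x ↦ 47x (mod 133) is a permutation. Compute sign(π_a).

-1

Orbit of 24 under x↦47x: [24, 64, 82, 130, 125, 23, 17]… (length divides ord_133(47)).
π_47 has 10 disjoint cycles with lengths [18, 18, 18, 18, 18, 18, 9, 9, 6, 1] on {0,…,132}.
n − c = 133 − 10 = 123; sign = (−1)^123 = -1.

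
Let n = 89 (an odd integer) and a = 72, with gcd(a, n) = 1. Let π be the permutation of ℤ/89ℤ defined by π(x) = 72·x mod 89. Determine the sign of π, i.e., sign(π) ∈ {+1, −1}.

+1

Start at x=17: 17 → 67 → 18 → 50 → 40 → 32 → 79 → … (one orbit).
3 cycles of lengths [44, 44, 1].
n − c = 89 − 3 = 86; sign = (−1)^86 = +1.
The Jacobi symbol (72|89) = +1 (Zolotarev) agrees.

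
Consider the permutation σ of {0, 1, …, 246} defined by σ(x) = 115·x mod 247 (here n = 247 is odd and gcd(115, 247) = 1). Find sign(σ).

Orbit of 20 under x↦115x: [20, 77, 210, 191, 229, 153, 58]… (length divides ord_247(115)).
The orbit structure of x ↦ 115x mod 247: 38 orbits of sizes [12, 12, 12, 12, 12, 12, 12, 12, 12, 12, 12, 12, 12, 12, 12, 12, 12, 12, 12, 1, 1, 1, 1, 1, 1, 1, 1, 1, 1, 1, 1, 1, 1, 1, 1, 1, 1, 1].
Σ(ℓ_i−1) = 247−38 = 209; sign = (−1)^209 = -1.

-1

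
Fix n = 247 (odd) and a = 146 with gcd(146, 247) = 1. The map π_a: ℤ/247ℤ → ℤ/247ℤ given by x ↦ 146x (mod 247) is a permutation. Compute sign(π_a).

Orbit of 29 under x↦146x: [29, 35, 170, 120, 230, 235, 224]… (length divides ord_247(146)).
The orbit structure of x ↦ 146x mod 247: 18 orbits of sizes [18, 18, 18, 18, 18, 18, 18, 18, 18, 18, 18, 18, 18, 3, 3, 3, 3, 1].
n − c = 247 − 18 = 229; sign = (−1)^229 = -1.
Via Zolotarev, sign(π_{146}) = (146|247) = -1.

-1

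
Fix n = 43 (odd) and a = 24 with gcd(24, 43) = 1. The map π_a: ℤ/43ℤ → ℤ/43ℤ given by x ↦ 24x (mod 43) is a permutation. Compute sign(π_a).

Orbit of 25 under x↦24x: [25, 41, 38, 9, 1, 24, 17]… (length divides ord_43(24)).
3 cycles of lengths [21, 21, 1].
With 3 cycles on 43 points, sign = (−1)^{43−3} = +1.

+1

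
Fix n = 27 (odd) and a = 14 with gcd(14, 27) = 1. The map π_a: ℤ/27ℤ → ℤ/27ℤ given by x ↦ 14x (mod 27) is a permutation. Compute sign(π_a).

Start at x=4: 4 → 2 → 1 → 14 → 7 → 17 → 22 → … (one orbit).
Cycle type of π: 18 + 6 + 2 + 1; total 4 cycles.
4 cycles on 27: each ℓ→(−1)^(ℓ−1), product (−1)^23 = -1.

-1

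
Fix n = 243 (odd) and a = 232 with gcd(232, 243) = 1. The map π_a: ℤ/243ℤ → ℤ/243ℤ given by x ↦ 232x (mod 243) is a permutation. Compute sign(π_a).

+1

Trace 214: π^k(214) = [214, 76, 136, 205, 175, 19, 34] for k=0..6.
Cycle lengths of π_232 on ℤ/243ℤ: [81, 81, 27, 27, 9, 9, 3, 3, 1, 1, 1]; 11 cycles in total.
With 11 cycles on 243 points, sign = (−1)^{243−11} = +1.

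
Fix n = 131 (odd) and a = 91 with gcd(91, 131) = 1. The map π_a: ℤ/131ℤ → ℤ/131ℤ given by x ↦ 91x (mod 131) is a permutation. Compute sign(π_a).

Trace 58: π^k(58) = [58, 38, 52, 16, 15, 55, 27] for k=0..6.
3 cycles of lengths [65, 65, 1].
sign(π) = (−1)^{n − #cycles} = (−1)^{131−3} = (−1)^128 = +1.
Check: (91/131) = +1 by Zolotarev.

+1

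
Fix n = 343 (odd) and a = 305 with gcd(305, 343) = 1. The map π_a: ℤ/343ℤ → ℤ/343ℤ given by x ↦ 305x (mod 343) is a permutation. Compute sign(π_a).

+1

Orbit of 317 under x↦305x: [317, 302, 186, 135, 15, 116, 51]… (length divides ord_343(305)).
Cycle type of π: 147×2 + 21×2 + 3×2 + 1; total 7 cycles.
n − c = 343 − 7 = 336; sign = (−1)^336 = +1.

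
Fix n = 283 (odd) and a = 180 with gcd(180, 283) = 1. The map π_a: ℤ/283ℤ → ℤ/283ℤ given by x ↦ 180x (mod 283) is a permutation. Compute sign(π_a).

-1

Orbit of 3 under x↦180x: [3, 257, 131, 91, 249, 106, 119]… (length divides ord_283(180)).
The orbit structure of x ↦ 180x mod 283: 2 orbits of sizes [282, 1].
With 2 cycles on 283 points, sign = (−1)^{283−2} = -1.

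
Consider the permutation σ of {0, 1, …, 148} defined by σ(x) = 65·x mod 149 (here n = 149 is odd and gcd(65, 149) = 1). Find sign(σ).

-1

Orbit of 142 under x↦65x: [142, 141, 76, 23, 5, 27, 116]… (length divides ord_149(65)).
The orbit structure of x ↦ 65x mod 149: 2 orbits of sizes [148, 1].
sign(π) = (−1)^{n − #cycles} = (−1)^{149−2} = (−1)^147 = -1.
The Jacobi symbol (65|149) = -1 (Zolotarev) agrees.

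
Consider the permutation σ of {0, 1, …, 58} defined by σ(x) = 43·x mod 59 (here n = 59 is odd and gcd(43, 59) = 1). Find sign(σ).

-1

Orbit of 57 under x↦43x: [57, 32, 19, 50, 26, 56, 48]… (length divides ord_59(43)).
π_43 has 2 disjoint cycles with lengths [58, 1] on {0,…,58}.
59 − 2 = 57 transpositions; sign(π) = (−1)^57 = -1.
Via Zolotarev, sign(π_{43}) = (43|59) = -1.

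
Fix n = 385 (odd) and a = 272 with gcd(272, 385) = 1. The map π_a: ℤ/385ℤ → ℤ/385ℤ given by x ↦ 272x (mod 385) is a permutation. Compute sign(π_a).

Trace 153: π^k(153) = [153, 36, 167, 379, 293, 1, 272] for k=0..6.
Decompose π into cycles: lengths [20, 20, 20, 20, 20, 20, 20, 20, 20, 20, 20, 20, 20, 20, 10, 10, 10, 10, 10, 10, 10, 4, 4, 4, 4, 4, 4, 4, 2, 2, 2, 1] (32 cycles, including the fixed point 0).
Σ(ℓ_i−1) = 385−32 = 353; sign = (−1)^353 = -1.

-1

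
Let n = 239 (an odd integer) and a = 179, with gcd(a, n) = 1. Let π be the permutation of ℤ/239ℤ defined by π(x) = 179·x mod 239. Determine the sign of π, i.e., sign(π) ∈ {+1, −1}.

-1

Trace 83: π^k(83) = [83, 39, 50, 107, 33, 171, 17] for k=0..6.
2 cycles of lengths [238, 1].
sign(π) = (−1)^{n − #cycles} = (−1)^{239−2} = (−1)^237 = -1.
Via Zolotarev, sign(π_{179}) = (179|239) = -1.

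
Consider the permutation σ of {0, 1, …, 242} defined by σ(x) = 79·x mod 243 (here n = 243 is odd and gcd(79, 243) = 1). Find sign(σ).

Orbit of 22 under x↦79x: [22, 37, 7, 67, 190, 187, 193]… (length divides ord_243(79)).
The orbit structure of x ↦ 79x mod 243: 11 orbits of sizes [81, 81, 27, 27, 9, 9, 3, 3, 1, 1, 1].
n − c = 243 − 11 = 232; sign = (−1)^232 = +1.
The Jacobi symbol (79|243) = +1 (Zolotarev) agrees.

+1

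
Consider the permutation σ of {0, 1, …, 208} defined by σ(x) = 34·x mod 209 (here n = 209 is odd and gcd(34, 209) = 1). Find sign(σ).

Start at x=166: 166 → 1 → 34 → 111 → 12 → 199 → 78 → … (one orbit).
π_34 has 22 disjoint cycles with lengths [18, 18, 18, 18, 18, 18, 18, 18, 18, 18, 18, 1, 1, 1, 1, 1, 1, 1, 1, 1, 1, 1] on {0,…,208}.
Σ(ℓ_i−1) = 209−22 = 187; sign = (−1)^187 = -1.

-1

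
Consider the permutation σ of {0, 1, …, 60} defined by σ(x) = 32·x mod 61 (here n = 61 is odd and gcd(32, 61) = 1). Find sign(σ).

Start at x=48: 48 → 11 → 47 → 40 → 60 → 29 → 13 → … (one orbit).
6 cycles of lengths [12, 12, 12, 12, 12, 1].
n − c = 61 − 6 = 55; sign = (−1)^55 = -1.
Zolotarev: (32|61) = -1, matching the cycle-count sign.

-1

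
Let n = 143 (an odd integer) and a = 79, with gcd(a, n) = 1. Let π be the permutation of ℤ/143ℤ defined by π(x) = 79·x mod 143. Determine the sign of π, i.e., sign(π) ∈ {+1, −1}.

-1

Trace 131: π^k(131) = [131, 53, 40, 14, 105, 1, 79] for k=0..6.
Cycle lengths of π_79 on ℤ/143ℤ: [10, 10, 10, 10, 10, 10, 10, 10, 10, 10, 10, 10, 10, 1, 1, 1, 1, 1, 1, 1, 1, 1, 1, 1, 1, 1]; 26 cycles in total.
sign(π) = (−1)^{n − #cycles} = (−1)^{143−26} = (−1)^117 = -1.
The Jacobi symbol (79|143) = -1 (Zolotarev) agrees.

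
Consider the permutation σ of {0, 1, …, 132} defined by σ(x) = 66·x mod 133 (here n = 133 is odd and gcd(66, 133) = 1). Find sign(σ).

Trace 66: π^k(66) = [66, 100, 83, 25, 54, 106, 80] for k=0..6.
π_66 has 10 disjoint cycles with lengths [18, 18, 18, 18, 18, 18, 9, 9, 6, 1] on {0,…,132}.
133 − 10 = 123 transpositions; sign(π) = (−1)^123 = -1.
(66|133)_J = -1 (Zolotarev's lemma cross-check).

-1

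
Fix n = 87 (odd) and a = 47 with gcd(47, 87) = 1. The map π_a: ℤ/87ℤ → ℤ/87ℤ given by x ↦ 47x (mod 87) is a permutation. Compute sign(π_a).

Orbit of 44 under x↦47x: [44, 67, 17, 16, 56, 22, 77]… (length divides ord_87(47)).
Decompose π into cycles: lengths [28, 28, 28, 2, 1] (5 cycles, including the fixed point 0).
sign(π) = (−1)^{n − #cycles} = (−1)^{87−5} = (−1)^82 = +1.
(47|87)_J = +1 (Zolotarev's lemma cross-check).

+1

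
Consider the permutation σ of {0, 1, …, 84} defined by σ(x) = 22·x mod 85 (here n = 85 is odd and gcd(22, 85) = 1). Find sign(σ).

Start at x=21: 21 → 37 → 49 → 58 → 1 → 22 → 59 → … (one orbit).
Cycle type of π: 16×5 + 4 + 1; total 7 cycles.
With 7 cycles on 85 points, sign = (−1)^{85−7} = +1.
Zolotarev: (22|85) = +1, matching the cycle-count sign.

+1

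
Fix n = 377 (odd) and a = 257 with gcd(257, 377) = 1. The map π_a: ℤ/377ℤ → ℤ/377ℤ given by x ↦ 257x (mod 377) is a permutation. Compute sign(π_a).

+1

Trace 88: π^k(88) = [88, 373, 103, 81, 82, 339, 36] for k=0..6.
15 cycles of lengths [42, 42, 42, 42, 42, 42, 42, 42, 7, 7, 7, 7, 6, 6, 1].
sign(π) = (−1)^{n − #cycles} = (−1)^{377−15} = (−1)^362 = +1.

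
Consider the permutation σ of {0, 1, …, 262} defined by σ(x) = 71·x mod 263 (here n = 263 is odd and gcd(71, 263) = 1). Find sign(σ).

-1

Orbit of 7 under x↦71x: [7, 234, 45, 39, 139, 138, 67]… (length divides ord_263(71)).
2 cycles of lengths [262, 1].
263 − 2 = 261 transpositions; sign(π) = (−1)^261 = -1.
Zolotarev: (71|263) = -1, matching the cycle-count sign.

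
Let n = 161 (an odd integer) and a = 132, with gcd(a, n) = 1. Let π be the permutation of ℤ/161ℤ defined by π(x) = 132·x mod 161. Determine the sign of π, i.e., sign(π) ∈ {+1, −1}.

Trace 36: π^k(36) = [36, 83, 8, 90, 127, 20, 64] for k=0..6.
Cycle lengths of π_132 on ℤ/161ℤ: [22, 22, 22, 22, 22, 22, 22, 2, 2, 2, 1]; 11 cycles in total.
n − c = 161 − 11 = 150; sign = (−1)^150 = +1.

+1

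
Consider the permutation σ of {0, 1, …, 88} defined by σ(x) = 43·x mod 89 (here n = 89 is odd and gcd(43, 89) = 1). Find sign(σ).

Orbit of 30 under x↦43x: [30, 44, 23, 10, 74, 67, 33]… (length divides ord_89(43)).
The orbit structure of x ↦ 43x mod 89: 2 orbits of sizes [88, 1].
n − c = 89 − 2 = 87; sign = (−1)^87 = -1.
Check: (43/89) = -1 by Zolotarev.

-1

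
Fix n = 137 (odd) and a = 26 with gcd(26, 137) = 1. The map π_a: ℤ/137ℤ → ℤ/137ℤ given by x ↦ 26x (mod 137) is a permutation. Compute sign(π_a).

Start at x=4: 4 → 104 → 101 → 23 → 50 → 67 → 98 → … (one orbit).
2 cycles of lengths [136, 1].
n − c = 137 − 2 = 135; sign = (−1)^135 = -1.
Zolotarev: (26|137) = -1, matching the cycle-count sign.

-1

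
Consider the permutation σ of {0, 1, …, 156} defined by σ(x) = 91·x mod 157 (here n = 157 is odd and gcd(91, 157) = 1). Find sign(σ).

-1

Start at x=140: 140 → 23 → 52 → 22 → 118 → 62 → 147 → … (one orbit).
Decompose π into cycles: lengths [156, 1] (2 cycles, including the fixed point 0).
Σ(ℓ_i−1) = 157−2 = 155; sign = (−1)^155 = -1.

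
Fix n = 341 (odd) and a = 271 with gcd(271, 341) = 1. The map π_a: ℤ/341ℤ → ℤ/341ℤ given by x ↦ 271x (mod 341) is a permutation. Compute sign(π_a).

Orbit of 1 under x↦271x: [1, 271, 126, 46, 190, 340, 70]… (length divides ord_341(271)).
Cycle lengths of π_271 on ℤ/341ℤ: [10, 10, 10, 10, 10, 10, 10, 10, 10, 10, 10, 10, 10, 10, 10, 10, 10, 10, 10, 10, 10, 10, 10, 10, 10, 10, 10, 10, 10, 10, 10, 10, 10, 10, 1]; 35 cycles in total.
With 35 cycles on 341 points, sign = (−1)^{341−35} = +1.
Via Zolotarev, sign(π_{271}) = (271|341) = +1.

+1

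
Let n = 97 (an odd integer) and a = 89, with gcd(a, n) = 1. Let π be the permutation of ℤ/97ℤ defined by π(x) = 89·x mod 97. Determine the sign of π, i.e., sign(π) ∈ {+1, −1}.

+1

Orbit of 47 under x↦89x: [47, 12, 1, 89, 64, 70, 22]… (length divides ord_97(89)).
The orbit structure of x ↦ 89x mod 97: 7 orbits of sizes [16, 16, 16, 16, 16, 16, 1].
97 − 7 = 90 transpositions; sign(π) = (−1)^90 = +1.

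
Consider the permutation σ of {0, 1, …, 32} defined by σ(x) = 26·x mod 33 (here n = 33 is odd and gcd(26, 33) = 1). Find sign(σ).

Orbit of 14 under x↦26x: [14, 1, 26, 16, 20, 25, 23]… (length divides ord_33(26)).
The orbit structure of x ↦ 26x mod 33: 6 orbits of sizes [10, 10, 5, 5, 2, 1].
6 cycles on 33: each ℓ→(−1)^(ℓ−1), product (−1)^27 = -1.
The Jacobi symbol (26|33) = -1 (Zolotarev) agrees.

-1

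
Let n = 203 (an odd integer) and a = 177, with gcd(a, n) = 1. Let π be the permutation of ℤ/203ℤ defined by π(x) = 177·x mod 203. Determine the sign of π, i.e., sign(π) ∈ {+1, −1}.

Trace 120: π^k(120) = [120, 128, 123, 50, 121, 102, 190] for k=0..6.
π_177 has 6 disjoint cycles with lengths [84, 84, 28, 3, 3, 1] on {0,…,202}.
sign(π) = (−1)^{n − #cycles} = (−1)^{203−6} = (−1)^197 = -1.

-1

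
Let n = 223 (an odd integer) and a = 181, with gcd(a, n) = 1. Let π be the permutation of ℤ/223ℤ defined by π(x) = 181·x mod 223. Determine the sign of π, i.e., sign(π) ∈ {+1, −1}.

Start at x=18: 18 → 136 → 86 → 179 → 64 → 211 → 58 → … (one orbit).
Decompose π into cycles: lengths [111, 111, 1] (3 cycles, including the fixed point 0).
3 cycles on 223: each ℓ→(−1)^(ℓ−1), product (−1)^220 = +1.

+1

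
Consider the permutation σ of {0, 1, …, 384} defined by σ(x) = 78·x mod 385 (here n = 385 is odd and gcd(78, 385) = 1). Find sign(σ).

-1

Trace 78: π^k(78) = [78, 309, 232, 1] for k=0..3.
Cycle type of π: 4×77 + 1×77; total 154 cycles.
sign(π) = (−1)^{n − #cycles} = (−1)^{385−154} = (−1)^231 = -1.
Zolotarev: (78|385) = -1, matching the cycle-count sign.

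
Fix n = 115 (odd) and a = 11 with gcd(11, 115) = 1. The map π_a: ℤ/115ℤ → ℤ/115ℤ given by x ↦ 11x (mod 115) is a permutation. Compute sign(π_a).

-1

Start at x=36: 36 → 51 → 101 → 76 → 31 → 111 → 71 → … (one orbit).
Decompose π into cycles: lengths [22, 22, 22, 22, 22, 1, 1, 1, 1, 1] (10 cycles, including the fixed point 0).
Σ(ℓ_i−1) = 115−10 = 105; sign = (−1)^105 = -1.
Check: (11/115) = -1 by Zolotarev.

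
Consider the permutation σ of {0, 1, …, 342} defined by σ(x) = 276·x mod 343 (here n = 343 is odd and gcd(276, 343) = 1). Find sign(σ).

Orbit of 129 under x↦276x: [129, 275, 97, 18, 166, 197, 178]… (length divides ord_343(276)).
π_276 has 16 disjoint cycles with lengths [42, 42, 42, 42, 42, 42, 42, 6, 6, 6, 6, 6, 6, 6, 6, 1] on {0,…,342}.
With 16 cycles on 343 points, sign = (−1)^{343−16} = -1.

-1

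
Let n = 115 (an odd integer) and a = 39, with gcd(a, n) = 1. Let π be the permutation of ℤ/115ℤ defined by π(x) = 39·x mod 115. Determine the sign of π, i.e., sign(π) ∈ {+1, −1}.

+1

Start at x=36: 36 → 24 → 16 → 49 → 71 → 9 → 6 → … (one orbit).
9 cycles of lengths [22, 22, 22, 22, 11, 11, 2, 2, 1].
n − c = 115 − 9 = 106; sign = (−1)^106 = +1.
(39|115)_J = +1 (Zolotarev's lemma cross-check).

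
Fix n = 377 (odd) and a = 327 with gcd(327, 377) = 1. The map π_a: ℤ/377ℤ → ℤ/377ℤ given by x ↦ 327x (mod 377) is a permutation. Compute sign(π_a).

+1

Start at x=366: 366 → 173 → 21 → 81 → 97 → 51 → 89 → … (one orbit).
Cycle lengths of π_327 on ℤ/377ℤ: [84, 84, 84, 84, 28, 12, 1]; 7 cycles in total.
7 cycles on 377: each ℓ→(−1)^(ℓ−1), product (−1)^370 = +1.
(327|377)_J = +1 (Zolotarev's lemma cross-check).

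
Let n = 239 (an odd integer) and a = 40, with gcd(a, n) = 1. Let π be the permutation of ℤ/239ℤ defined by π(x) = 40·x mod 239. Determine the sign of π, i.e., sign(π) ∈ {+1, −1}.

Start at x=67: 67 → 51 → 128 → 101 → 216 → 36 → 6 → … (one orbit).
Cycle type of π: 17×14 + 1; total 15 cycles.
With 15 cycles on 239 points, sign = (−1)^{239−15} = +1.
(40|239)_J = +1 (Zolotarev's lemma cross-check).

+1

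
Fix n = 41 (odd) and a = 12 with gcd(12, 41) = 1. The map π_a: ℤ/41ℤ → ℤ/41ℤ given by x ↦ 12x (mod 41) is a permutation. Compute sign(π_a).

Orbit of 27 under x↦12x: [27, 37, 34, 39, 17, 40, 29]… (length divides ord_41(12)).
π_12 has 2 disjoint cycles with lengths [40, 1] on {0,…,40}.
With 2 cycles on 41 points, sign = (−1)^{41−2} = -1.
Zolotarev: (12|41) = -1, matching the cycle-count sign.

-1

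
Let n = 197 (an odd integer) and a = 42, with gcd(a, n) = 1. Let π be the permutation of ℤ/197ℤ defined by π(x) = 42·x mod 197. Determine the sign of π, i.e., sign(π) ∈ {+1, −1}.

Start at x=105: 105 → 76 → 40 → 104 → 34 → 49 → 88 → … (one orbit).
Cycle type of π: 49×4 + 1; total 5 cycles.
Σ(ℓ_i−1) = 197−5 = 192; sign = (−1)^192 = +1.

+1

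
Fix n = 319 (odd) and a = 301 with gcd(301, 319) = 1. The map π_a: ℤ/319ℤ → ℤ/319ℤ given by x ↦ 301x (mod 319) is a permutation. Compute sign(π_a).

Start at x=268: 268 → 280 → 64 → 124 → 1 → 301 → 5 → … (one orbit).
π_301 has 6 disjoint cycles with lengths [140, 140, 28, 5, 5, 1] on {0,…,318}.
319 − 6 = 313 transpositions; sign(π) = (−1)^313 = -1.
Via Zolotarev, sign(π_{301}) = (301|319) = -1.

-1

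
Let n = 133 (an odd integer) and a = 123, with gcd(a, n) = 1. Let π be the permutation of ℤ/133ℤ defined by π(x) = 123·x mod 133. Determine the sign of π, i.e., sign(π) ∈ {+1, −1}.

Start at x=25: 25 → 16 → 106 → 4 → 93 → 1 → 123 → … (one orbit).
π_123 has 17 disjoint cycles with lengths [9, 9, 9, 9, 9, 9, 9, 9, 9, 9, 9, 9, 9, 9, 3, 3, 1] on {0,…,132}.
With 17 cycles on 133 points, sign = (−1)^{133−17} = +1.
Zolotarev: (123|133) = +1, matching the cycle-count sign.

+1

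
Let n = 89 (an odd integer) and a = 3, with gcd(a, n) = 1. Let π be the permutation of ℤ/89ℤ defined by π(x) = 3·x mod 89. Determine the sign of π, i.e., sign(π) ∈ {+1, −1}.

-1

Orbit of 46 under x↦3x: [46, 49, 58, 85, 77, 53, 70]… (length divides ord_89(3)).
π_3 has 2 disjoint cycles with lengths [88, 1] on {0,…,88}.
With 2 cycles on 89 points, sign = (−1)^{89−2} = -1.
The Jacobi symbol (3|89) = -1 (Zolotarev) agrees.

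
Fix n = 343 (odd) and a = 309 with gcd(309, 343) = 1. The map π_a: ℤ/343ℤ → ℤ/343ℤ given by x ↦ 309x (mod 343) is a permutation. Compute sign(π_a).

+1

Orbit of 1 under x↦309x: [1, 309, 127, 141, 8, 71, 330]… (length divides ord_343(309)).
Cycle type of π: 49×6 + 7×6 + 1×7; total 19 cycles.
343 − 19 = 324 transpositions; sign(π) = (−1)^324 = +1.
(309|343)_J = +1 (Zolotarev's lemma cross-check).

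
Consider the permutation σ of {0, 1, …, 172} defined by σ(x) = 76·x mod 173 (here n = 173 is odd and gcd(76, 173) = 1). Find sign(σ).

Start at x=88: 88 → 114 → 14 → 26 → 73 → 12 → 47 → … (one orbit).
Cycle lengths of π_76 on ℤ/173ℤ: [172, 1]; 2 cycles in total.
2 cycles on 173: each ℓ→(−1)^(ℓ−1), product (−1)^171 = -1.
Zolotarev: (76|173) = -1, matching the cycle-count sign.

-1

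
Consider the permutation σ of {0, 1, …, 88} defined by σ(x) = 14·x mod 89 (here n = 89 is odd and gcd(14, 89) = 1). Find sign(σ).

Orbit of 41 under x↦14x: [41, 40, 26, 8, 23, 55, 58]… (length divides ord_89(14)).
The orbit structure of x ↦ 14x mod 89: 2 orbits of sizes [88, 1].
89 − 2 = 87 transpositions; sign(π) = (−1)^87 = -1.
Via Zolotarev, sign(π_{14}) = (14|89) = -1.

-1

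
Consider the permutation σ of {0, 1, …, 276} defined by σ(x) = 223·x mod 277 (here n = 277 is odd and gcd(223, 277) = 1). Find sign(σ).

Start at x=84: 84 → 173 → 76 → 51 → 16 → 244 → 120 → … (one orbit).
π_223 has 4 disjoint cycles with lengths [92, 92, 92, 1] on {0,…,276}.
sign(π) = (−1)^{n − #cycles} = (−1)^{277−4} = (−1)^273 = -1.
Via Zolotarev, sign(π_{223}) = (223|277) = -1.

-1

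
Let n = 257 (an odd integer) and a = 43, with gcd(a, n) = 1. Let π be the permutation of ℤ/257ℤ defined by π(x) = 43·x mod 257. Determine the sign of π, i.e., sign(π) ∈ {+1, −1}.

-1

Trace 29: π^k(29) = [29, 219, 165, 156, 26, 90, 15] for k=0..6.
2 cycles of lengths [256, 1].
n − c = 257 − 2 = 255; sign = (−1)^255 = -1.
Check: (43/257) = -1 by Zolotarev.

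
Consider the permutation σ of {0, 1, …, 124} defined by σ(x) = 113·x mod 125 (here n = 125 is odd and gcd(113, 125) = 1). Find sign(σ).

Start at x=79: 79 → 52 → 1 → 113 → 19 → 22 → 111 → … (one orbit).
π_113 has 4 disjoint cycles with lengths [100, 20, 4, 1] on {0,…,124}.
125 − 4 = 121 transpositions; sign(π) = (−1)^121 = -1.

-1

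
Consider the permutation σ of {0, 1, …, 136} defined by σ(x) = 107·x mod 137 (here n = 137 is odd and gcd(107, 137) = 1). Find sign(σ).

+1

Trace 87: π^k(87) = [87, 130, 73, 2, 77, 19, 115] for k=0..6.
Decompose π into cycles: lengths [68, 68, 1] (3 cycles, including the fixed point 0).
sign(π) = (−1)^{n − #cycles} = (−1)^{137−3} = (−1)^134 = +1.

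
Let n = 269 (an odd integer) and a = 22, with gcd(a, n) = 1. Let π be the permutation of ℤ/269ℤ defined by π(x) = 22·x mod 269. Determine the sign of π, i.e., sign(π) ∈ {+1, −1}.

Orbit of 136 under x↦22x: [136, 33, 188, 101, 70, 195, 255]… (length divides ord_269(22)).
The orbit structure of x ↦ 22x mod 269: 2 orbits of sizes [268, 1].
269 − 2 = 267 transpositions; sign(π) = (−1)^267 = -1.

-1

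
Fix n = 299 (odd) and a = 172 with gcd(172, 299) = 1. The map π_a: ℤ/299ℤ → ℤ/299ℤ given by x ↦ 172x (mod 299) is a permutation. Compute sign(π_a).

Start at x=81: 81 → 178 → 118 → 263 → 87 → 14 → 16 → … (one orbit).
Cycle lengths of π_172 on ℤ/299ℤ: [66, 66, 66, 66, 22, 3, 3, 3, 3, 1]; 10 cycles in total.
With 10 cycles on 299 points, sign = (−1)^{299−10} = -1.

-1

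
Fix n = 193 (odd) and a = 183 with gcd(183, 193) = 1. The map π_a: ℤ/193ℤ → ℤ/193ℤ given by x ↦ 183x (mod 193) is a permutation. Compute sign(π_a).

Trace 82: π^k(82) = [82, 145, 94, 25, 136, 184, 90] for k=0..6.
Decompose π into cycles: lengths [192, 1] (2 cycles, including the fixed point 0).
Σ(ℓ_i−1) = 193−2 = 191; sign = (−1)^191 = -1.

-1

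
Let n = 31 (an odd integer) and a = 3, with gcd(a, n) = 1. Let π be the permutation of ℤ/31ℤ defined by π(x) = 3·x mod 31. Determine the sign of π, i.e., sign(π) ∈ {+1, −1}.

Trace 10: π^k(10) = [10, 30, 28, 22, 4, 12, 5] for k=0..6.
Cycle type of π: 30 + 1; total 2 cycles.
Σ(ℓ_i−1) = 31−2 = 29; sign = (−1)^29 = -1.
Zolotarev: (3|31) = -1, matching the cycle-count sign.

-1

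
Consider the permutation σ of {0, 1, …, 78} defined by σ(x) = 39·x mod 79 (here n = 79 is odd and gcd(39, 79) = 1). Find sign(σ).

-1

Start at x=51: 51 → 14 → 72 → 43 → 18 → 70 → 44 → … (one orbit).
Decompose π into cycles: lengths [78, 1] (2 cycles, including the fixed point 0).
79 − 2 = 77 transpositions; sign(π) = (−1)^77 = -1.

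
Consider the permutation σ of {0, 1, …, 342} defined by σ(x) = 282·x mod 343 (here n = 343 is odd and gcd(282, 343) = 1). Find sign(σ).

+1

Trace 43: π^k(43) = [43, 121, 165, 225, 338, 305, 260] for k=0..6.
π_282 has 7 disjoint cycles with lengths [147, 147, 21, 21, 3, 3, 1] on {0,…,342}.
Σ(ℓ_i−1) = 343−7 = 336; sign = (−1)^336 = +1.
Via Zolotarev, sign(π_{282}) = (282|343) = +1.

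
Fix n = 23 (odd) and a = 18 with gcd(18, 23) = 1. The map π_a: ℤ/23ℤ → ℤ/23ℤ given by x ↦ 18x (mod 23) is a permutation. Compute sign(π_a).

Orbit of 9 under x↦18x: [9, 1, 18, 2, 13, 4, 3]… (length divides ord_23(18)).
Decompose π into cycles: lengths [11, 11, 1] (3 cycles, including the fixed point 0).
sign(π) = (−1)^{n − #cycles} = (−1)^{23−3} = (−1)^20 = +1.
The Jacobi symbol (18|23) = +1 (Zolotarev) agrees.

+1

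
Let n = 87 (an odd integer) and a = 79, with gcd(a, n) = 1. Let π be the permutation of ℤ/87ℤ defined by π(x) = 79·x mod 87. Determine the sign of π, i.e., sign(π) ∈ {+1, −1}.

-1

Start at x=79: 79 → 64 → 10 → 7 → 31 → 13 → 70 → … (one orbit).
π_79 has 6 disjoint cycles with lengths [28, 28, 28, 1, 1, 1] on {0,…,86}.
n − c = 87 − 6 = 81; sign = (−1)^81 = -1.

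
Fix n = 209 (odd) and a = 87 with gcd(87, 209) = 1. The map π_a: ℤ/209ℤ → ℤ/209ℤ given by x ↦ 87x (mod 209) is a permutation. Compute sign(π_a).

Start at x=45: 45 → 153 → 144 → 197 → 1 → 87 → 45 (one orbit).
Decompose π into cycles: lengths [6, 6, 6, 6, 6, 6, 6, 6, 6, 6, 6, 6, 6, 6, 6, 6, 6, 6, 6, 6, 6, 6, 6, 6, 6, 6, 6, 6, 6, 6, 3, 3, 3, 3, 3, 3, 2, 2, 2, 2, 2, 1] (42 cycles, including the fixed point 0).
42 cycles on 209: each ℓ→(−1)^(ℓ−1), product (−1)^167 = -1.

-1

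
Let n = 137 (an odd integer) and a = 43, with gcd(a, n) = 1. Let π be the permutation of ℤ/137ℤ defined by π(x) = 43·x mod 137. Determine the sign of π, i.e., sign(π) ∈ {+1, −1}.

-1

Trace 87: π^k(87) = [87, 42, 25, 116, 56, 79, 109] for k=0..6.
Decompose π into cycles: lengths [136, 1] (2 cycles, including the fixed point 0).
2 cycles on 137: each ℓ→(−1)^(ℓ−1), product (−1)^135 = -1.
Via Zolotarev, sign(π_{43}) = (43|137) = -1.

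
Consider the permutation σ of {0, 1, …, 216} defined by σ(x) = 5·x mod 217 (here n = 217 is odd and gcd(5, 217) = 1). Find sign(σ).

Trace 1: π^k(1) = [1, 5, 25, 125, 191, 87] for k=0..5.
Decompose π into cycles: lengths [6, 6, 6, 6, 6, 6, 6, 6, 6, 6, 6, 6, 6, 6, 6, 6, 6, 6, 6, 6, 6, 6, 6, 6, 6, 6, 6, 6, 6, 6, 6, 3, 3, 3, 3, 3, 3, 3, 3, 3, 3, 1] (42 cycles, including the fixed point 0).
42 cycles on 217: each ℓ→(−1)^(ℓ−1), product (−1)^175 = -1.
(5|217)_J = -1 (Zolotarev's lemma cross-check).

-1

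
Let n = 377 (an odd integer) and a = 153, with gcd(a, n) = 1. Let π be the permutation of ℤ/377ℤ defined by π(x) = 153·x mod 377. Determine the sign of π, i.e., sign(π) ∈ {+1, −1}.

-1

Orbit of 81 under x↦153x: [81, 329, 196, 205, 74, 12, 328]… (length divides ord_377(153)).
π_153 has 8 disjoint cycles with lengths [84, 84, 84, 84, 28, 6, 6, 1] on {0,…,376}.
377 − 8 = 369 transpositions; sign(π) = (−1)^369 = -1.
The Jacobi symbol (153|377) = -1 (Zolotarev) agrees.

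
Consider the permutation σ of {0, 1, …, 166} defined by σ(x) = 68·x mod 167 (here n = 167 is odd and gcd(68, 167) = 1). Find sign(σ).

Trace 73: π^k(73) = [73, 121, 45, 54, 165, 31, 104] for k=0..6.
The orbit structure of x ↦ 68x mod 167: 2 orbits of sizes [166, 1].
2 cycles on 167: each ℓ→(−1)^(ℓ−1), product (−1)^165 = -1.
Via Zolotarev, sign(π_{68}) = (68|167) = -1.

-1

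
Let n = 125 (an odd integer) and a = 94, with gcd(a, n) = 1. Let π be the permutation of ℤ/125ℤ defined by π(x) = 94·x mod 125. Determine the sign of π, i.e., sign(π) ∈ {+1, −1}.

Start at x=31: 31 → 39 → 41 → 104 → 26 → 69 → 111 → … (one orbit).
Cycle type of π: 50×2 + 10×2 + 2×2 + 1; total 7 cycles.
125 − 7 = 118 transpositions; sign(π) = (−1)^118 = +1.
Via Zolotarev, sign(π_{94}) = (94|125) = +1.

+1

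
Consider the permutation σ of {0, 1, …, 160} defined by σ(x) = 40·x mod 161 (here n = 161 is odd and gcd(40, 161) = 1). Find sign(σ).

Orbit of 143 under x↦40x: [143, 85, 19, 116, 132, 128, 129]… (length divides ord_161(40)).
5 cycles of lengths [66, 66, 22, 6, 1].
161 − 5 = 156 transpositions; sign(π) = (−1)^156 = +1.

+1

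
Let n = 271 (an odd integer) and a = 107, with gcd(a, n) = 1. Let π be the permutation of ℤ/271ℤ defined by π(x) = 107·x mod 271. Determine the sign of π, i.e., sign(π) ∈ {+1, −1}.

-1

Orbit of 219 under x↦107x: [219, 127, 39, 108, 174, 190, 5]… (length divides ord_271(107)).
Decompose π into cycles: lengths [270, 1] (2 cycles, including the fixed point 0).
sign(π) = (−1)^{n − #cycles} = (−1)^{271−2} = (−1)^269 = -1.
Zolotarev: (107|271) = -1, matching the cycle-count sign.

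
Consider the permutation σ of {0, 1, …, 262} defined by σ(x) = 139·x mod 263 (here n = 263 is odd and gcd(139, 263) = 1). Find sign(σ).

-1

Trace 5: π^k(5) = [5, 169, 84, 104, 254, 64, 217] for k=0..6.
Decompose π into cycles: lengths [262, 1] (2 cycles, including the fixed point 0).
Σ(ℓ_i−1) = 263−2 = 261; sign = (−1)^261 = -1.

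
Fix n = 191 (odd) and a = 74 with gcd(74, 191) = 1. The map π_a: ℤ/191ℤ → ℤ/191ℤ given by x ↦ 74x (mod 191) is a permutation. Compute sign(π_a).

-1

Start at x=55: 55 → 59 → 164 → 103 → 173 → 5 → 179 → … (one orbit).
Cycle lengths of π_74 on ℤ/191ℤ: [190, 1]; 2 cycles in total.
sign(π) = (−1)^{n − #cycles} = (−1)^{191−2} = (−1)^189 = -1.
(74|191)_J = -1 (Zolotarev's lemma cross-check).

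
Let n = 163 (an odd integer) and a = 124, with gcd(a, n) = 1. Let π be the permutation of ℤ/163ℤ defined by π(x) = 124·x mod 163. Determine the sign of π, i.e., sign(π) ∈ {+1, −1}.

Start at x=106: 106 → 104 → 19 → 74 → 48 → 84 → 147 → … (one orbit).
2 cycles of lengths [162, 1].
163 − 2 = 161 transpositions; sign(π) = (−1)^161 = -1.

-1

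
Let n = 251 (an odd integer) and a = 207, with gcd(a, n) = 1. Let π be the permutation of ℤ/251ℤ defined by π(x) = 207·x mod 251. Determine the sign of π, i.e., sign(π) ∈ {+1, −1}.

Orbit of 122 under x↦207x: [122, 154, 1, 207, 179, 156, 164]… (length divides ord_251(207)).
The orbit structure of x ↦ 207x mod 251: 3 orbits of sizes [125, 125, 1].
251 − 3 = 248 transpositions; sign(π) = (−1)^248 = +1.

+1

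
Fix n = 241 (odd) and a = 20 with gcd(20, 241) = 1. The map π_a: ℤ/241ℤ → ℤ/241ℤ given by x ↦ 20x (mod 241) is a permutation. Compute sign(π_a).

+1

Orbit of 9 under x↦20x: [9, 180, 226, 182, 25, 18, 119]… (length divides ord_241(20)).
Decompose π into cycles: lengths [120, 120, 1] (3 cycles, including the fixed point 0).
sign(π) = (−1)^{n − #cycles} = (−1)^{241−3} = (−1)^238 = +1.
Zolotarev: (20|241) = +1, matching the cycle-count sign.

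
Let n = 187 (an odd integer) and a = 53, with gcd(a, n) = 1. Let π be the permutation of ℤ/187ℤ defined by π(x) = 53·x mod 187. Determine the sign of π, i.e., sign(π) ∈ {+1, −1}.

+1

Start at x=15: 15 → 47 → 60 → 1 → 53 → 4 → 25 → … (one orbit).
π_53 has 9 disjoint cycles with lengths [40, 40, 40, 40, 8, 8, 5, 5, 1] on {0,…,186}.
9 cycles on 187: each ℓ→(−1)^(ℓ−1), product (−1)^178 = +1.
Via Zolotarev, sign(π_{53}) = (53|187) = +1.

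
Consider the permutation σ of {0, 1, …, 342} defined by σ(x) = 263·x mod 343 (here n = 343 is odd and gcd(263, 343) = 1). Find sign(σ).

Start at x=18: 18 → 275 → 295 → 67 → 128 → 50 → 116 → … (one orbit).
π_263 has 31 disjoint cycles with lengths [21, 21, 21, 21, 21, 21, 21, 21, 21, 21, 21, 21, 21, 21, 3, 3, 3, 3, 3, 3, 3, 3, 3, 3, 3, 3, 3, 3, 3, 3, 1] on {0,…,342}.
31 cycles on 343: each ℓ→(−1)^(ℓ−1), product (−1)^312 = +1.
The Jacobi symbol (263|343) = +1 (Zolotarev) agrees.

+1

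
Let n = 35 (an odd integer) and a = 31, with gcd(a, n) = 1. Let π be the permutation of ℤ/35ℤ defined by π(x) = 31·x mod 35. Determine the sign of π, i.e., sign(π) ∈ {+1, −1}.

-1

Orbit of 11 under x↦31x: [11, 26, 1, 31, 16, 6]… (length divides ord_35(31)).
π_31 has 10 disjoint cycles with lengths [6, 6, 6, 6, 6, 1, 1, 1, 1, 1] on {0,…,34}.
10 cycles on 35: each ℓ→(−1)^(ℓ−1), product (−1)^25 = -1.
The Jacobi symbol (31|35) = -1 (Zolotarev) agrees.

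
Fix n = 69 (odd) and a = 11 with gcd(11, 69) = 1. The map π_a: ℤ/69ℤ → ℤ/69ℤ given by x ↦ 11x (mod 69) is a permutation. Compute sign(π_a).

Orbit of 38 under x↦11x: [38, 4, 44, 1, 11, 52, 20]… (length divides ord_69(11)).
5 cycles of lengths [22, 22, 22, 2, 1].
With 5 cycles on 69 points, sign = (−1)^{69−5} = +1.

+1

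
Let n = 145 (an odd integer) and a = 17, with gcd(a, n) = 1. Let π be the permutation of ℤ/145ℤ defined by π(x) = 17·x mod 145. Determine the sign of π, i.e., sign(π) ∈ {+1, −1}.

Trace 1: π^k(1) = [1, 17, 144, 128] for k=0..3.
Cycle lengths of π_17 on ℤ/145ℤ: [4, 4, 4, 4, 4, 4, 4, 4, 4, 4, 4, 4, 4, 4, 4, 4, 4, 4, 4, 4, 4, 4, 4, 4, 4, 4, 4, 4, 4, 4, 4, 4, 4, 4, 4, 4, 1]; 37 cycles in total.
With 37 cycles on 145 points, sign = (−1)^{145−37} = +1.
(17|145)_J = +1 (Zolotarev's lemma cross-check).

+1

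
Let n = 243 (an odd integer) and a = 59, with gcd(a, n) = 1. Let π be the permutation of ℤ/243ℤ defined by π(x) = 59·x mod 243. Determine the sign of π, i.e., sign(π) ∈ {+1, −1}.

Trace 4: π^k(4) = [4, 236, 73, 176, 178, 53, 211] for k=0..6.
Decompose π into cycles: lengths [162, 54, 18, 6, 2, 1] (6 cycles, including the fixed point 0).
n − c = 243 − 6 = 237; sign = (−1)^237 = -1.
Zolotarev: (59|243) = -1, matching the cycle-count sign.

-1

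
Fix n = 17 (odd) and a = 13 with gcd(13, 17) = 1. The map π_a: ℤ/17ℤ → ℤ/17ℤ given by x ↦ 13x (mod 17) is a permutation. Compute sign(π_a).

+1

Trace 13: π^k(13) = [13, 16, 4, 1] for k=0..3.
Cycle type of π: 4×4 + 1; total 5 cycles.
With 5 cycles on 17 points, sign = (−1)^{17−5} = +1.
Check: (13/17) = +1 by Zolotarev.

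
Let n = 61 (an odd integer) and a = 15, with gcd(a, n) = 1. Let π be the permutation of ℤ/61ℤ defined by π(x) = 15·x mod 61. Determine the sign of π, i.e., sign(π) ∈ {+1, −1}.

Start at x=47: 47 → 34 → 22 → 25 → 9 → 13 → 12 → … (one orbit).
5 cycles of lengths [15, 15, 15, 15, 1].
Σ(ℓ_i−1) = 61−5 = 56; sign = (−1)^56 = +1.
Check: (15/61) = +1 by Zolotarev.

+1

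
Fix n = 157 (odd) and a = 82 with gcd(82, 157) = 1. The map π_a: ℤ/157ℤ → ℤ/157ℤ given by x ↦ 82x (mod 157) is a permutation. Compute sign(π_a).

Trace 75: π^k(75) = [75, 27, 16, 56, 39, 58, 46] for k=0..6.
7 cycles of lengths [26, 26, 26, 26, 26, 26, 1].
7 cycles on 157: each ℓ→(−1)^(ℓ−1), product (−1)^150 = +1.
(82|157)_J = +1 (Zolotarev's lemma cross-check).

+1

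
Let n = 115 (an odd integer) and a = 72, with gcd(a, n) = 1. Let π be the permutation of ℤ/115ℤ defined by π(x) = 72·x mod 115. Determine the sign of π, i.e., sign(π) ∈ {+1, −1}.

-1

Start at x=81: 81 → 82 → 39 → 48 → 6 → 87 → 54 → … (one orbit).
π_72 has 6 disjoint cycles with lengths [44, 44, 11, 11, 4, 1] on {0,…,114}.
n − c = 115 − 6 = 109; sign = (−1)^109 = -1.
Via Zolotarev, sign(π_{72}) = (72|115) = -1.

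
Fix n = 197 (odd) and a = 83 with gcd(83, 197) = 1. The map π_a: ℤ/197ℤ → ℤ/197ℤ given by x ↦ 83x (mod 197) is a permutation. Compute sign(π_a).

+1

Start at x=164: 164 → 19 → 1 → 83 → 191 → 93 → 36 → … (one orbit).
Cycle lengths of π_83 on ℤ/197ℤ: [14, 14, 14, 14, 14, 14, 14, 14, 14, 14, 14, 14, 14, 14, 1]; 15 cycles in total.
n − c = 197 − 15 = 182; sign = (−1)^182 = +1.
Zolotarev: (83|197) = +1, matching the cycle-count sign.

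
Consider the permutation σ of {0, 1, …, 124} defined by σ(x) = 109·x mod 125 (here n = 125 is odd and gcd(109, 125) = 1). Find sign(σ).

Orbit of 96 under x↦109x: [96, 89, 76, 34, 81, 79, 111]… (length divides ord_125(109)).
Cycle lengths of π_109 on ℤ/125ℤ: [50, 50, 10, 10, 2, 2, 1]; 7 cycles in total.
sign(π) = (−1)^{n − #cycles} = (−1)^{125−7} = (−1)^118 = +1.
Check: (109/125) = +1 by Zolotarev.

+1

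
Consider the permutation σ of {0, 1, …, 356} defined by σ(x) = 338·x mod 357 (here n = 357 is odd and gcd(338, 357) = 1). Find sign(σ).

-1

Orbit of 319 under x↦338x: [319, 8, 205, 32, 106, 128, 67]… (length divides ord_357(338)).
The orbit structure of x ↦ 338x mod 357: 24 orbits of sizes [24, 24, 24, 24, 24, 24, 24, 24, 24, 24, 24, 24, 8, 8, 8, 8, 8, 8, 6, 6, 3, 3, 2, 1].
Σ(ℓ_i−1) = 357−24 = 333; sign = (−1)^333 = -1.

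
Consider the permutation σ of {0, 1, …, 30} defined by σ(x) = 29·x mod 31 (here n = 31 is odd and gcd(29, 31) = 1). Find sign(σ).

-1

Orbit of 27 under x↦29x: [27, 8, 15, 1, 29, 4, 23]… (length divides ord_31(29)).
Cycle lengths of π_29 on ℤ/31ℤ: [10, 10, 10, 1]; 4 cycles in total.
sign(π) = (−1)^{n − #cycles} = (−1)^{31−4} = (−1)^27 = -1.
Check: (29/31) = -1 by Zolotarev.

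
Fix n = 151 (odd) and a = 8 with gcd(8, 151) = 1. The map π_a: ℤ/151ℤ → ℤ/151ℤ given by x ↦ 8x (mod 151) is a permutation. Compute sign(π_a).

Start at x=64: 64 → 59 → 19 → 1 → 8 → 64 (one orbit).
Cycle type of π: 5×30 + 1; total 31 cycles.
sign(π) = (−1)^{n − #cycles} = (−1)^{151−31} = (−1)^120 = +1.
The Jacobi symbol (8|151) = +1 (Zolotarev) agrees.

+1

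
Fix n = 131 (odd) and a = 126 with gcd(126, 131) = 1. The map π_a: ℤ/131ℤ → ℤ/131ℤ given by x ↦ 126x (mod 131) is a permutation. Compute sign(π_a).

-1

Trace 29: π^k(29) = [29, 117, 70, 43, 47, 27, 127] for k=0..6.
Cycle lengths of π_126 on ℤ/131ℤ: [130, 1]; 2 cycles in total.
n − c = 131 − 2 = 129; sign = (−1)^129 = -1.
Zolotarev: (126|131) = -1, matching the cycle-count sign.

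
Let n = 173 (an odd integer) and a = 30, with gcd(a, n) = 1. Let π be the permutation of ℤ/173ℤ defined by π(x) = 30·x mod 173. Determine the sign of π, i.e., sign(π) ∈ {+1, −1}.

Start at x=52: 52 → 3 → 90 → 105 → 36 → 42 → 49 → … (one orbit).
π_30 has 2 disjoint cycles with lengths [172, 1] on {0,…,172}.
n − c = 173 − 2 = 171; sign = (−1)^171 = -1.
(30|173)_J = -1 (Zolotarev's lemma cross-check).

-1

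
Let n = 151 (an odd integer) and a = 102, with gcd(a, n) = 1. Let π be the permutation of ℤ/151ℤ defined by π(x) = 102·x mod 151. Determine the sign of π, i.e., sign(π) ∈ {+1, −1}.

Orbit of 110 under x↦102x: [110, 46, 11, 65, 137, 82, 59]… (length divides ord_151(102)).
Cycle type of π: 150 + 1; total 2 cycles.
Σ(ℓ_i−1) = 151−2 = 149; sign = (−1)^149 = -1.
The Jacobi symbol (102|151) = -1 (Zolotarev) agrees.

-1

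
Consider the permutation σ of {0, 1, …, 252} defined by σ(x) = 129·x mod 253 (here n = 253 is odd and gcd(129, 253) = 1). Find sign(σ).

+1

Orbit of 153 under x↦129x: [153, 3, 134, 82, 205, 133, 206]… (length divides ord_253(129)).
5 cycles of lengths [110, 110, 22, 10, 1].
Σ(ℓ_i−1) = 253−5 = 248; sign = (−1)^248 = +1.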